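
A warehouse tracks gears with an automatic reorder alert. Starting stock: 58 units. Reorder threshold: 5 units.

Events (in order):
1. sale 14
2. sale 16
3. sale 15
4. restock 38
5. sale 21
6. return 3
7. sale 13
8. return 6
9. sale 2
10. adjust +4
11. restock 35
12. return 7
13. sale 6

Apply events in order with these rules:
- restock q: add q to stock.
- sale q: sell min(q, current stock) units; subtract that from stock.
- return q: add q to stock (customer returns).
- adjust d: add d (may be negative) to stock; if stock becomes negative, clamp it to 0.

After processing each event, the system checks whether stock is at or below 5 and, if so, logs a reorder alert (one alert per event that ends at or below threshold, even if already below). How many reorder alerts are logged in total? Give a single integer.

Processing events:
Start: stock = 58
  Event 1 (sale 14): sell min(14,58)=14. stock: 58 - 14 = 44. total_sold = 14
  Event 2 (sale 16): sell min(16,44)=16. stock: 44 - 16 = 28. total_sold = 30
  Event 3 (sale 15): sell min(15,28)=15. stock: 28 - 15 = 13. total_sold = 45
  Event 4 (restock 38): 13 + 38 = 51
  Event 5 (sale 21): sell min(21,51)=21. stock: 51 - 21 = 30. total_sold = 66
  Event 6 (return 3): 30 + 3 = 33
  Event 7 (sale 13): sell min(13,33)=13. stock: 33 - 13 = 20. total_sold = 79
  Event 8 (return 6): 20 + 6 = 26
  Event 9 (sale 2): sell min(2,26)=2. stock: 26 - 2 = 24. total_sold = 81
  Event 10 (adjust +4): 24 + 4 = 28
  Event 11 (restock 35): 28 + 35 = 63
  Event 12 (return 7): 63 + 7 = 70
  Event 13 (sale 6): sell min(6,70)=6. stock: 70 - 6 = 64. total_sold = 87
Final: stock = 64, total_sold = 87

Checking against threshold 5:
  After event 1: stock=44 > 5
  After event 2: stock=28 > 5
  After event 3: stock=13 > 5
  After event 4: stock=51 > 5
  After event 5: stock=30 > 5
  After event 6: stock=33 > 5
  After event 7: stock=20 > 5
  After event 8: stock=26 > 5
  After event 9: stock=24 > 5
  After event 10: stock=28 > 5
  After event 11: stock=63 > 5
  After event 12: stock=70 > 5
  After event 13: stock=64 > 5
Alert events: []. Count = 0

Answer: 0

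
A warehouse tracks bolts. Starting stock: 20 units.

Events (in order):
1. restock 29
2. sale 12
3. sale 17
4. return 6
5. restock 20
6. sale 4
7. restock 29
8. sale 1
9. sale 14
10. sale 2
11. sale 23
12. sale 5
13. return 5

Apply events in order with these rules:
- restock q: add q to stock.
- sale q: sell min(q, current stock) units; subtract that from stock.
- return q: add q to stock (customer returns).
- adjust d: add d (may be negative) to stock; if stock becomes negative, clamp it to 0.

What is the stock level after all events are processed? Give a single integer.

Answer: 31

Derivation:
Processing events:
Start: stock = 20
  Event 1 (restock 29): 20 + 29 = 49
  Event 2 (sale 12): sell min(12,49)=12. stock: 49 - 12 = 37. total_sold = 12
  Event 3 (sale 17): sell min(17,37)=17. stock: 37 - 17 = 20. total_sold = 29
  Event 4 (return 6): 20 + 6 = 26
  Event 5 (restock 20): 26 + 20 = 46
  Event 6 (sale 4): sell min(4,46)=4. stock: 46 - 4 = 42. total_sold = 33
  Event 7 (restock 29): 42 + 29 = 71
  Event 8 (sale 1): sell min(1,71)=1. stock: 71 - 1 = 70. total_sold = 34
  Event 9 (sale 14): sell min(14,70)=14. stock: 70 - 14 = 56. total_sold = 48
  Event 10 (sale 2): sell min(2,56)=2. stock: 56 - 2 = 54. total_sold = 50
  Event 11 (sale 23): sell min(23,54)=23. stock: 54 - 23 = 31. total_sold = 73
  Event 12 (sale 5): sell min(5,31)=5. stock: 31 - 5 = 26. total_sold = 78
  Event 13 (return 5): 26 + 5 = 31
Final: stock = 31, total_sold = 78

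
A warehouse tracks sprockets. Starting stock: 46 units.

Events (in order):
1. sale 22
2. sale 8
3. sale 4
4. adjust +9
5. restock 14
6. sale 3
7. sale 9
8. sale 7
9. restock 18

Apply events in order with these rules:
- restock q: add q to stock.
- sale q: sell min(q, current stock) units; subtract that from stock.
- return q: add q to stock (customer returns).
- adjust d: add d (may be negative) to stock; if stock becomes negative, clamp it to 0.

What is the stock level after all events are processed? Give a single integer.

Answer: 34

Derivation:
Processing events:
Start: stock = 46
  Event 1 (sale 22): sell min(22,46)=22. stock: 46 - 22 = 24. total_sold = 22
  Event 2 (sale 8): sell min(8,24)=8. stock: 24 - 8 = 16. total_sold = 30
  Event 3 (sale 4): sell min(4,16)=4. stock: 16 - 4 = 12. total_sold = 34
  Event 4 (adjust +9): 12 + 9 = 21
  Event 5 (restock 14): 21 + 14 = 35
  Event 6 (sale 3): sell min(3,35)=3. stock: 35 - 3 = 32. total_sold = 37
  Event 7 (sale 9): sell min(9,32)=9. stock: 32 - 9 = 23. total_sold = 46
  Event 8 (sale 7): sell min(7,23)=7. stock: 23 - 7 = 16. total_sold = 53
  Event 9 (restock 18): 16 + 18 = 34
Final: stock = 34, total_sold = 53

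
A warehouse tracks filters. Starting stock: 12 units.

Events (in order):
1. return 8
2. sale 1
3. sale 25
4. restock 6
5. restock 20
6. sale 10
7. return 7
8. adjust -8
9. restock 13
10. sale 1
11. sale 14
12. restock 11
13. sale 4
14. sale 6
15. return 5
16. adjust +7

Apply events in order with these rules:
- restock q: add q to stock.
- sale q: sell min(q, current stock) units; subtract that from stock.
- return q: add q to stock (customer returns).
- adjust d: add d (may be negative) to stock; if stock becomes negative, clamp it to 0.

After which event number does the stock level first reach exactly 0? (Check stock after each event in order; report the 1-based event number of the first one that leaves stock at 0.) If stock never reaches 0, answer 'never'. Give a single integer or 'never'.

Answer: 3

Derivation:
Processing events:
Start: stock = 12
  Event 1 (return 8): 12 + 8 = 20
  Event 2 (sale 1): sell min(1,20)=1. stock: 20 - 1 = 19. total_sold = 1
  Event 3 (sale 25): sell min(25,19)=19. stock: 19 - 19 = 0. total_sold = 20
  Event 4 (restock 6): 0 + 6 = 6
  Event 5 (restock 20): 6 + 20 = 26
  Event 6 (sale 10): sell min(10,26)=10. stock: 26 - 10 = 16. total_sold = 30
  Event 7 (return 7): 16 + 7 = 23
  Event 8 (adjust -8): 23 + -8 = 15
  Event 9 (restock 13): 15 + 13 = 28
  Event 10 (sale 1): sell min(1,28)=1. stock: 28 - 1 = 27. total_sold = 31
  Event 11 (sale 14): sell min(14,27)=14. stock: 27 - 14 = 13. total_sold = 45
  Event 12 (restock 11): 13 + 11 = 24
  Event 13 (sale 4): sell min(4,24)=4. stock: 24 - 4 = 20. total_sold = 49
  Event 14 (sale 6): sell min(6,20)=6. stock: 20 - 6 = 14. total_sold = 55
  Event 15 (return 5): 14 + 5 = 19
  Event 16 (adjust +7): 19 + 7 = 26
Final: stock = 26, total_sold = 55

First zero at event 3.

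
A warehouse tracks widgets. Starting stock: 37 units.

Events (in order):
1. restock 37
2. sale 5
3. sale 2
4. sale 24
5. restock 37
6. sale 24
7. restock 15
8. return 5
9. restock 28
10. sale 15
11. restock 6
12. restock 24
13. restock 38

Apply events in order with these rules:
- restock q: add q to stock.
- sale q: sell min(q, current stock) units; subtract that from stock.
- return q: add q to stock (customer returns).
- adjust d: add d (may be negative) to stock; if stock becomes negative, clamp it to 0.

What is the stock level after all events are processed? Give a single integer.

Answer: 157

Derivation:
Processing events:
Start: stock = 37
  Event 1 (restock 37): 37 + 37 = 74
  Event 2 (sale 5): sell min(5,74)=5. stock: 74 - 5 = 69. total_sold = 5
  Event 3 (sale 2): sell min(2,69)=2. stock: 69 - 2 = 67. total_sold = 7
  Event 4 (sale 24): sell min(24,67)=24. stock: 67 - 24 = 43. total_sold = 31
  Event 5 (restock 37): 43 + 37 = 80
  Event 6 (sale 24): sell min(24,80)=24. stock: 80 - 24 = 56. total_sold = 55
  Event 7 (restock 15): 56 + 15 = 71
  Event 8 (return 5): 71 + 5 = 76
  Event 9 (restock 28): 76 + 28 = 104
  Event 10 (sale 15): sell min(15,104)=15. stock: 104 - 15 = 89. total_sold = 70
  Event 11 (restock 6): 89 + 6 = 95
  Event 12 (restock 24): 95 + 24 = 119
  Event 13 (restock 38): 119 + 38 = 157
Final: stock = 157, total_sold = 70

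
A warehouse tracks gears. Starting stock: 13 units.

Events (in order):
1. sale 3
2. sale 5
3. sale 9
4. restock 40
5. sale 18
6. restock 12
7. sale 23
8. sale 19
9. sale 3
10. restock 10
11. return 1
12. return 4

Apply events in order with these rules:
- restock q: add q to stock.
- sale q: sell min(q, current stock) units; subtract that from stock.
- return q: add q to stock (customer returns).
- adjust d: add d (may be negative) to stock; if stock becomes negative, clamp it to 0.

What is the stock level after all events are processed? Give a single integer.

Answer: 15

Derivation:
Processing events:
Start: stock = 13
  Event 1 (sale 3): sell min(3,13)=3. stock: 13 - 3 = 10. total_sold = 3
  Event 2 (sale 5): sell min(5,10)=5. stock: 10 - 5 = 5. total_sold = 8
  Event 3 (sale 9): sell min(9,5)=5. stock: 5 - 5 = 0. total_sold = 13
  Event 4 (restock 40): 0 + 40 = 40
  Event 5 (sale 18): sell min(18,40)=18. stock: 40 - 18 = 22. total_sold = 31
  Event 6 (restock 12): 22 + 12 = 34
  Event 7 (sale 23): sell min(23,34)=23. stock: 34 - 23 = 11. total_sold = 54
  Event 8 (sale 19): sell min(19,11)=11. stock: 11 - 11 = 0. total_sold = 65
  Event 9 (sale 3): sell min(3,0)=0. stock: 0 - 0 = 0. total_sold = 65
  Event 10 (restock 10): 0 + 10 = 10
  Event 11 (return 1): 10 + 1 = 11
  Event 12 (return 4): 11 + 4 = 15
Final: stock = 15, total_sold = 65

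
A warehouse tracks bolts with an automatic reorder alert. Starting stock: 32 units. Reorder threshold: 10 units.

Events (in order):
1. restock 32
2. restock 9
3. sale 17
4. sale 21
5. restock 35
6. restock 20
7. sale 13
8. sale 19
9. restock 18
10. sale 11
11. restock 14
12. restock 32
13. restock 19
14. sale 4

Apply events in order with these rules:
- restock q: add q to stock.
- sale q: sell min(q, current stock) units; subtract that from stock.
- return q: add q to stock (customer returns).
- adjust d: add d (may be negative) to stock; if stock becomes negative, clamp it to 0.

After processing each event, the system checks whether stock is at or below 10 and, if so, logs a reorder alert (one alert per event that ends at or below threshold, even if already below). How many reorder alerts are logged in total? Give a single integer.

Processing events:
Start: stock = 32
  Event 1 (restock 32): 32 + 32 = 64
  Event 2 (restock 9): 64 + 9 = 73
  Event 3 (sale 17): sell min(17,73)=17. stock: 73 - 17 = 56. total_sold = 17
  Event 4 (sale 21): sell min(21,56)=21. stock: 56 - 21 = 35. total_sold = 38
  Event 5 (restock 35): 35 + 35 = 70
  Event 6 (restock 20): 70 + 20 = 90
  Event 7 (sale 13): sell min(13,90)=13. stock: 90 - 13 = 77. total_sold = 51
  Event 8 (sale 19): sell min(19,77)=19. stock: 77 - 19 = 58. total_sold = 70
  Event 9 (restock 18): 58 + 18 = 76
  Event 10 (sale 11): sell min(11,76)=11. stock: 76 - 11 = 65. total_sold = 81
  Event 11 (restock 14): 65 + 14 = 79
  Event 12 (restock 32): 79 + 32 = 111
  Event 13 (restock 19): 111 + 19 = 130
  Event 14 (sale 4): sell min(4,130)=4. stock: 130 - 4 = 126. total_sold = 85
Final: stock = 126, total_sold = 85

Checking against threshold 10:
  After event 1: stock=64 > 10
  After event 2: stock=73 > 10
  After event 3: stock=56 > 10
  After event 4: stock=35 > 10
  After event 5: stock=70 > 10
  After event 6: stock=90 > 10
  After event 7: stock=77 > 10
  After event 8: stock=58 > 10
  After event 9: stock=76 > 10
  After event 10: stock=65 > 10
  After event 11: stock=79 > 10
  After event 12: stock=111 > 10
  After event 13: stock=130 > 10
  After event 14: stock=126 > 10
Alert events: []. Count = 0

Answer: 0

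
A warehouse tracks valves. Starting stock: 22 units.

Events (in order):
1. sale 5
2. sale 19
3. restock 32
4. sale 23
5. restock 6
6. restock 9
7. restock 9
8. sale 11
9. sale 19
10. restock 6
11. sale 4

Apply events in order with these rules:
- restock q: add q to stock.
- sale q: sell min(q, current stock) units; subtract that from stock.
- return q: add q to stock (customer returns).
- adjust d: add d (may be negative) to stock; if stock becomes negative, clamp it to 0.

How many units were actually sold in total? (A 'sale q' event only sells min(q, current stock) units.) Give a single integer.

Processing events:
Start: stock = 22
  Event 1 (sale 5): sell min(5,22)=5. stock: 22 - 5 = 17. total_sold = 5
  Event 2 (sale 19): sell min(19,17)=17. stock: 17 - 17 = 0. total_sold = 22
  Event 3 (restock 32): 0 + 32 = 32
  Event 4 (sale 23): sell min(23,32)=23. stock: 32 - 23 = 9. total_sold = 45
  Event 5 (restock 6): 9 + 6 = 15
  Event 6 (restock 9): 15 + 9 = 24
  Event 7 (restock 9): 24 + 9 = 33
  Event 8 (sale 11): sell min(11,33)=11. stock: 33 - 11 = 22. total_sold = 56
  Event 9 (sale 19): sell min(19,22)=19. stock: 22 - 19 = 3. total_sold = 75
  Event 10 (restock 6): 3 + 6 = 9
  Event 11 (sale 4): sell min(4,9)=4. stock: 9 - 4 = 5. total_sold = 79
Final: stock = 5, total_sold = 79

Answer: 79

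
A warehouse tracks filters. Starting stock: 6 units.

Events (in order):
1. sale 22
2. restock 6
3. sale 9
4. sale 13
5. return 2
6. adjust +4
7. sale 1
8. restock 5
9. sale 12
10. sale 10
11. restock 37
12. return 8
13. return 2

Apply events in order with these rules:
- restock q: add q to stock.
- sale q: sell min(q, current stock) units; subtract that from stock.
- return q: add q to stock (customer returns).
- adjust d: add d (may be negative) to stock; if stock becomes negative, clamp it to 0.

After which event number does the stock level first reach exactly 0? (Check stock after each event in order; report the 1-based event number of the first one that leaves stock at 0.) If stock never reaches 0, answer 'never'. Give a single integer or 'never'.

Processing events:
Start: stock = 6
  Event 1 (sale 22): sell min(22,6)=6. stock: 6 - 6 = 0. total_sold = 6
  Event 2 (restock 6): 0 + 6 = 6
  Event 3 (sale 9): sell min(9,6)=6. stock: 6 - 6 = 0. total_sold = 12
  Event 4 (sale 13): sell min(13,0)=0. stock: 0 - 0 = 0. total_sold = 12
  Event 5 (return 2): 0 + 2 = 2
  Event 6 (adjust +4): 2 + 4 = 6
  Event 7 (sale 1): sell min(1,6)=1. stock: 6 - 1 = 5. total_sold = 13
  Event 8 (restock 5): 5 + 5 = 10
  Event 9 (sale 12): sell min(12,10)=10. stock: 10 - 10 = 0. total_sold = 23
  Event 10 (sale 10): sell min(10,0)=0. stock: 0 - 0 = 0. total_sold = 23
  Event 11 (restock 37): 0 + 37 = 37
  Event 12 (return 8): 37 + 8 = 45
  Event 13 (return 2): 45 + 2 = 47
Final: stock = 47, total_sold = 23

First zero at event 1.

Answer: 1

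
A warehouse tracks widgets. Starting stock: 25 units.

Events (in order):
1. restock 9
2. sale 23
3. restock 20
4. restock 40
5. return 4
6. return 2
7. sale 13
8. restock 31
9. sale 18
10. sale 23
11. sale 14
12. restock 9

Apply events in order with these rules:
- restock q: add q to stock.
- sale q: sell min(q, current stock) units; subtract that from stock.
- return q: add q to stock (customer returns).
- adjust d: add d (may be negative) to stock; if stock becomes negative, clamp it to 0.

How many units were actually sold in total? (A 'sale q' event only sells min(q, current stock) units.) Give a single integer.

Processing events:
Start: stock = 25
  Event 1 (restock 9): 25 + 9 = 34
  Event 2 (sale 23): sell min(23,34)=23. stock: 34 - 23 = 11. total_sold = 23
  Event 3 (restock 20): 11 + 20 = 31
  Event 4 (restock 40): 31 + 40 = 71
  Event 5 (return 4): 71 + 4 = 75
  Event 6 (return 2): 75 + 2 = 77
  Event 7 (sale 13): sell min(13,77)=13. stock: 77 - 13 = 64. total_sold = 36
  Event 8 (restock 31): 64 + 31 = 95
  Event 9 (sale 18): sell min(18,95)=18. stock: 95 - 18 = 77. total_sold = 54
  Event 10 (sale 23): sell min(23,77)=23. stock: 77 - 23 = 54. total_sold = 77
  Event 11 (sale 14): sell min(14,54)=14. stock: 54 - 14 = 40. total_sold = 91
  Event 12 (restock 9): 40 + 9 = 49
Final: stock = 49, total_sold = 91

Answer: 91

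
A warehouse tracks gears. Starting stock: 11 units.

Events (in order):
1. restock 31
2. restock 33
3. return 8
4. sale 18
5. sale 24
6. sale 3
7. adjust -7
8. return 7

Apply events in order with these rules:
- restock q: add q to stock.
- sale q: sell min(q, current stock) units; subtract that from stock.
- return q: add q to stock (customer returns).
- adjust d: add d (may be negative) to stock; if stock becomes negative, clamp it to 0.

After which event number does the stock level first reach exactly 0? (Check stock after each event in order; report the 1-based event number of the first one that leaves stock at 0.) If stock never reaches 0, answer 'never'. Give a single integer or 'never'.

Processing events:
Start: stock = 11
  Event 1 (restock 31): 11 + 31 = 42
  Event 2 (restock 33): 42 + 33 = 75
  Event 3 (return 8): 75 + 8 = 83
  Event 4 (sale 18): sell min(18,83)=18. stock: 83 - 18 = 65. total_sold = 18
  Event 5 (sale 24): sell min(24,65)=24. stock: 65 - 24 = 41. total_sold = 42
  Event 6 (sale 3): sell min(3,41)=3. stock: 41 - 3 = 38. total_sold = 45
  Event 7 (adjust -7): 38 + -7 = 31
  Event 8 (return 7): 31 + 7 = 38
Final: stock = 38, total_sold = 45

Stock never reaches 0.

Answer: never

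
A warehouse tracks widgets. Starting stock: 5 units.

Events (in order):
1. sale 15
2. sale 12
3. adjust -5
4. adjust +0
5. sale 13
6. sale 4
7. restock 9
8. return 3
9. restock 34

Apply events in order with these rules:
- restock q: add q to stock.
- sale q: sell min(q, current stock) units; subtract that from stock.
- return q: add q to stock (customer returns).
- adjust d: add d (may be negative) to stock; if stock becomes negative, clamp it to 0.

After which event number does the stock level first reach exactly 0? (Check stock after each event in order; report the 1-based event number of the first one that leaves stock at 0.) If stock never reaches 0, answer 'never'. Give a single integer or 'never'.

Processing events:
Start: stock = 5
  Event 1 (sale 15): sell min(15,5)=5. stock: 5 - 5 = 0. total_sold = 5
  Event 2 (sale 12): sell min(12,0)=0. stock: 0 - 0 = 0. total_sold = 5
  Event 3 (adjust -5): 0 + -5 = 0 (clamped to 0)
  Event 4 (adjust +0): 0 + 0 = 0
  Event 5 (sale 13): sell min(13,0)=0. stock: 0 - 0 = 0. total_sold = 5
  Event 6 (sale 4): sell min(4,0)=0. stock: 0 - 0 = 0. total_sold = 5
  Event 7 (restock 9): 0 + 9 = 9
  Event 8 (return 3): 9 + 3 = 12
  Event 9 (restock 34): 12 + 34 = 46
Final: stock = 46, total_sold = 5

First zero at event 1.

Answer: 1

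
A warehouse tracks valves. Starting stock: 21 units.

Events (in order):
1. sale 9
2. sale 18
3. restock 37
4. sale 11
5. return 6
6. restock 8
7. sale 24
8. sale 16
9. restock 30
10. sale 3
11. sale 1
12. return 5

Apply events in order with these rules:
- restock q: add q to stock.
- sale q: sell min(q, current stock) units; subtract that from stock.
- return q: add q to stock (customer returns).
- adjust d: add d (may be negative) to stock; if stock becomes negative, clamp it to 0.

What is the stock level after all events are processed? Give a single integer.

Answer: 31

Derivation:
Processing events:
Start: stock = 21
  Event 1 (sale 9): sell min(9,21)=9. stock: 21 - 9 = 12. total_sold = 9
  Event 2 (sale 18): sell min(18,12)=12. stock: 12 - 12 = 0. total_sold = 21
  Event 3 (restock 37): 0 + 37 = 37
  Event 4 (sale 11): sell min(11,37)=11. stock: 37 - 11 = 26. total_sold = 32
  Event 5 (return 6): 26 + 6 = 32
  Event 6 (restock 8): 32 + 8 = 40
  Event 7 (sale 24): sell min(24,40)=24. stock: 40 - 24 = 16. total_sold = 56
  Event 8 (sale 16): sell min(16,16)=16. stock: 16 - 16 = 0. total_sold = 72
  Event 9 (restock 30): 0 + 30 = 30
  Event 10 (sale 3): sell min(3,30)=3. stock: 30 - 3 = 27. total_sold = 75
  Event 11 (sale 1): sell min(1,27)=1. stock: 27 - 1 = 26. total_sold = 76
  Event 12 (return 5): 26 + 5 = 31
Final: stock = 31, total_sold = 76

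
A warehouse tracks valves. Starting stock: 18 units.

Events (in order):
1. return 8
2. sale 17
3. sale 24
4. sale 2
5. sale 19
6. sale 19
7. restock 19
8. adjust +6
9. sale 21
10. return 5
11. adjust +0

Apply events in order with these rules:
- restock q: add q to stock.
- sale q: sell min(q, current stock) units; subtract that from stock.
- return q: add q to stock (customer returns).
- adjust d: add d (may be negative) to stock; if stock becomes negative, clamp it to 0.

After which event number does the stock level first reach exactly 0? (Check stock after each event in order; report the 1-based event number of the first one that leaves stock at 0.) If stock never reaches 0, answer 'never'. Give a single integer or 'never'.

Answer: 3

Derivation:
Processing events:
Start: stock = 18
  Event 1 (return 8): 18 + 8 = 26
  Event 2 (sale 17): sell min(17,26)=17. stock: 26 - 17 = 9. total_sold = 17
  Event 3 (sale 24): sell min(24,9)=9. stock: 9 - 9 = 0. total_sold = 26
  Event 4 (sale 2): sell min(2,0)=0. stock: 0 - 0 = 0. total_sold = 26
  Event 5 (sale 19): sell min(19,0)=0. stock: 0 - 0 = 0. total_sold = 26
  Event 6 (sale 19): sell min(19,0)=0. stock: 0 - 0 = 0. total_sold = 26
  Event 7 (restock 19): 0 + 19 = 19
  Event 8 (adjust +6): 19 + 6 = 25
  Event 9 (sale 21): sell min(21,25)=21. stock: 25 - 21 = 4. total_sold = 47
  Event 10 (return 5): 4 + 5 = 9
  Event 11 (adjust +0): 9 + 0 = 9
Final: stock = 9, total_sold = 47

First zero at event 3.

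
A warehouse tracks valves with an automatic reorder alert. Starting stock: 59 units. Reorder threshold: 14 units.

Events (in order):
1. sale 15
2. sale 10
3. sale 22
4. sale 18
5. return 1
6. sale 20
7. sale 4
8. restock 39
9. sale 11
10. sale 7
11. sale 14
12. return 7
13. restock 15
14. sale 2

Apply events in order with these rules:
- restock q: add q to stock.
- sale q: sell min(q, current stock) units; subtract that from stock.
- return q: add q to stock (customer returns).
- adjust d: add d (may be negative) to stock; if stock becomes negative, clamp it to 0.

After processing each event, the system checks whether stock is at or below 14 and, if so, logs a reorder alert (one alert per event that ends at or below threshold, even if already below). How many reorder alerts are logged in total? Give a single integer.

Answer: 7

Derivation:
Processing events:
Start: stock = 59
  Event 1 (sale 15): sell min(15,59)=15. stock: 59 - 15 = 44. total_sold = 15
  Event 2 (sale 10): sell min(10,44)=10. stock: 44 - 10 = 34. total_sold = 25
  Event 3 (sale 22): sell min(22,34)=22. stock: 34 - 22 = 12. total_sold = 47
  Event 4 (sale 18): sell min(18,12)=12. stock: 12 - 12 = 0. total_sold = 59
  Event 5 (return 1): 0 + 1 = 1
  Event 6 (sale 20): sell min(20,1)=1. stock: 1 - 1 = 0. total_sold = 60
  Event 7 (sale 4): sell min(4,0)=0. stock: 0 - 0 = 0. total_sold = 60
  Event 8 (restock 39): 0 + 39 = 39
  Event 9 (sale 11): sell min(11,39)=11. stock: 39 - 11 = 28. total_sold = 71
  Event 10 (sale 7): sell min(7,28)=7. stock: 28 - 7 = 21. total_sold = 78
  Event 11 (sale 14): sell min(14,21)=14. stock: 21 - 14 = 7. total_sold = 92
  Event 12 (return 7): 7 + 7 = 14
  Event 13 (restock 15): 14 + 15 = 29
  Event 14 (sale 2): sell min(2,29)=2. stock: 29 - 2 = 27. total_sold = 94
Final: stock = 27, total_sold = 94

Checking against threshold 14:
  After event 1: stock=44 > 14
  After event 2: stock=34 > 14
  After event 3: stock=12 <= 14 -> ALERT
  After event 4: stock=0 <= 14 -> ALERT
  After event 5: stock=1 <= 14 -> ALERT
  After event 6: stock=0 <= 14 -> ALERT
  After event 7: stock=0 <= 14 -> ALERT
  After event 8: stock=39 > 14
  After event 9: stock=28 > 14
  After event 10: stock=21 > 14
  After event 11: stock=7 <= 14 -> ALERT
  After event 12: stock=14 <= 14 -> ALERT
  After event 13: stock=29 > 14
  After event 14: stock=27 > 14
Alert events: [3, 4, 5, 6, 7, 11, 12]. Count = 7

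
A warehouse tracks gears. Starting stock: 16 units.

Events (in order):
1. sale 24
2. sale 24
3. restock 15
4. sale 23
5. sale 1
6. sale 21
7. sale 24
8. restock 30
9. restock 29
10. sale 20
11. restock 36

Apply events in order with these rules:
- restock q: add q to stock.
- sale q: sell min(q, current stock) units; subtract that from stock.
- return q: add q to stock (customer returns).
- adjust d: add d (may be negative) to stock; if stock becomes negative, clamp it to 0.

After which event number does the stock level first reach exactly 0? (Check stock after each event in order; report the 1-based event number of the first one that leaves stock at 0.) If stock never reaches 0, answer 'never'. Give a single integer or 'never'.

Processing events:
Start: stock = 16
  Event 1 (sale 24): sell min(24,16)=16. stock: 16 - 16 = 0. total_sold = 16
  Event 2 (sale 24): sell min(24,0)=0. stock: 0 - 0 = 0. total_sold = 16
  Event 3 (restock 15): 0 + 15 = 15
  Event 4 (sale 23): sell min(23,15)=15. stock: 15 - 15 = 0. total_sold = 31
  Event 5 (sale 1): sell min(1,0)=0. stock: 0 - 0 = 0. total_sold = 31
  Event 6 (sale 21): sell min(21,0)=0. stock: 0 - 0 = 0. total_sold = 31
  Event 7 (sale 24): sell min(24,0)=0. stock: 0 - 0 = 0. total_sold = 31
  Event 8 (restock 30): 0 + 30 = 30
  Event 9 (restock 29): 30 + 29 = 59
  Event 10 (sale 20): sell min(20,59)=20. stock: 59 - 20 = 39. total_sold = 51
  Event 11 (restock 36): 39 + 36 = 75
Final: stock = 75, total_sold = 51

First zero at event 1.

Answer: 1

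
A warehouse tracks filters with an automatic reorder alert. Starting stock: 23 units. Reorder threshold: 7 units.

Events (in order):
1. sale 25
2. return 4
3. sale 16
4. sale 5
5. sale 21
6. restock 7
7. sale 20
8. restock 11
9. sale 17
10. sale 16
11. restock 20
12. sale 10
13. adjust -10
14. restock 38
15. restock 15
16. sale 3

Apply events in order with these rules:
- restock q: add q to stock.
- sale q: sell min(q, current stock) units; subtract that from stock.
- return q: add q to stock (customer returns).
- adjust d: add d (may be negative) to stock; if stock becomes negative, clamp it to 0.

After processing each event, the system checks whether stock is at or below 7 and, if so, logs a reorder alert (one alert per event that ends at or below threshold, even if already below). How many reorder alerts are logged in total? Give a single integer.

Processing events:
Start: stock = 23
  Event 1 (sale 25): sell min(25,23)=23. stock: 23 - 23 = 0. total_sold = 23
  Event 2 (return 4): 0 + 4 = 4
  Event 3 (sale 16): sell min(16,4)=4. stock: 4 - 4 = 0. total_sold = 27
  Event 4 (sale 5): sell min(5,0)=0. stock: 0 - 0 = 0. total_sold = 27
  Event 5 (sale 21): sell min(21,0)=0. stock: 0 - 0 = 0. total_sold = 27
  Event 6 (restock 7): 0 + 7 = 7
  Event 7 (sale 20): sell min(20,7)=7. stock: 7 - 7 = 0. total_sold = 34
  Event 8 (restock 11): 0 + 11 = 11
  Event 9 (sale 17): sell min(17,11)=11. stock: 11 - 11 = 0. total_sold = 45
  Event 10 (sale 16): sell min(16,0)=0. stock: 0 - 0 = 0. total_sold = 45
  Event 11 (restock 20): 0 + 20 = 20
  Event 12 (sale 10): sell min(10,20)=10. stock: 20 - 10 = 10. total_sold = 55
  Event 13 (adjust -10): 10 + -10 = 0
  Event 14 (restock 38): 0 + 38 = 38
  Event 15 (restock 15): 38 + 15 = 53
  Event 16 (sale 3): sell min(3,53)=3. stock: 53 - 3 = 50. total_sold = 58
Final: stock = 50, total_sold = 58

Checking against threshold 7:
  After event 1: stock=0 <= 7 -> ALERT
  After event 2: stock=4 <= 7 -> ALERT
  After event 3: stock=0 <= 7 -> ALERT
  After event 4: stock=0 <= 7 -> ALERT
  After event 5: stock=0 <= 7 -> ALERT
  After event 6: stock=7 <= 7 -> ALERT
  After event 7: stock=0 <= 7 -> ALERT
  After event 8: stock=11 > 7
  After event 9: stock=0 <= 7 -> ALERT
  After event 10: stock=0 <= 7 -> ALERT
  After event 11: stock=20 > 7
  After event 12: stock=10 > 7
  After event 13: stock=0 <= 7 -> ALERT
  After event 14: stock=38 > 7
  After event 15: stock=53 > 7
  After event 16: stock=50 > 7
Alert events: [1, 2, 3, 4, 5, 6, 7, 9, 10, 13]. Count = 10

Answer: 10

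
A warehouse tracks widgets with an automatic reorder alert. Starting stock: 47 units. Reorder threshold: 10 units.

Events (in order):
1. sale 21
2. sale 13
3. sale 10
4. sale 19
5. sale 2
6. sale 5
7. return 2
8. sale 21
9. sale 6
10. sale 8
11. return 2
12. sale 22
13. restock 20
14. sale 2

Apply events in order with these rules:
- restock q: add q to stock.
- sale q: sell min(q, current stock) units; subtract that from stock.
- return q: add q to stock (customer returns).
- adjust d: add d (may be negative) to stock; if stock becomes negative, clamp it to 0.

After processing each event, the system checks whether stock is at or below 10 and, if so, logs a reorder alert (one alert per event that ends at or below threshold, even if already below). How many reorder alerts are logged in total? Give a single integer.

Processing events:
Start: stock = 47
  Event 1 (sale 21): sell min(21,47)=21. stock: 47 - 21 = 26. total_sold = 21
  Event 2 (sale 13): sell min(13,26)=13. stock: 26 - 13 = 13. total_sold = 34
  Event 3 (sale 10): sell min(10,13)=10. stock: 13 - 10 = 3. total_sold = 44
  Event 4 (sale 19): sell min(19,3)=3. stock: 3 - 3 = 0. total_sold = 47
  Event 5 (sale 2): sell min(2,0)=0. stock: 0 - 0 = 0. total_sold = 47
  Event 6 (sale 5): sell min(5,0)=0. stock: 0 - 0 = 0. total_sold = 47
  Event 7 (return 2): 0 + 2 = 2
  Event 8 (sale 21): sell min(21,2)=2. stock: 2 - 2 = 0. total_sold = 49
  Event 9 (sale 6): sell min(6,0)=0. stock: 0 - 0 = 0. total_sold = 49
  Event 10 (sale 8): sell min(8,0)=0. stock: 0 - 0 = 0. total_sold = 49
  Event 11 (return 2): 0 + 2 = 2
  Event 12 (sale 22): sell min(22,2)=2. stock: 2 - 2 = 0. total_sold = 51
  Event 13 (restock 20): 0 + 20 = 20
  Event 14 (sale 2): sell min(2,20)=2. stock: 20 - 2 = 18. total_sold = 53
Final: stock = 18, total_sold = 53

Checking against threshold 10:
  After event 1: stock=26 > 10
  After event 2: stock=13 > 10
  After event 3: stock=3 <= 10 -> ALERT
  After event 4: stock=0 <= 10 -> ALERT
  After event 5: stock=0 <= 10 -> ALERT
  After event 6: stock=0 <= 10 -> ALERT
  After event 7: stock=2 <= 10 -> ALERT
  After event 8: stock=0 <= 10 -> ALERT
  After event 9: stock=0 <= 10 -> ALERT
  After event 10: stock=0 <= 10 -> ALERT
  After event 11: stock=2 <= 10 -> ALERT
  After event 12: stock=0 <= 10 -> ALERT
  After event 13: stock=20 > 10
  After event 14: stock=18 > 10
Alert events: [3, 4, 5, 6, 7, 8, 9, 10, 11, 12]. Count = 10

Answer: 10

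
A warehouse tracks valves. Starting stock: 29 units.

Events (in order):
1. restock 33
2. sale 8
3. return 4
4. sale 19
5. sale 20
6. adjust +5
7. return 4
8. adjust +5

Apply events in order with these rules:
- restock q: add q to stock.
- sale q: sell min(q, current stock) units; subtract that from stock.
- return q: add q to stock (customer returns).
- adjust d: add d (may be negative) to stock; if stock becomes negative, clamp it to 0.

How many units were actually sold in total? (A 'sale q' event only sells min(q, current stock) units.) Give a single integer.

Answer: 47

Derivation:
Processing events:
Start: stock = 29
  Event 1 (restock 33): 29 + 33 = 62
  Event 2 (sale 8): sell min(8,62)=8. stock: 62 - 8 = 54. total_sold = 8
  Event 3 (return 4): 54 + 4 = 58
  Event 4 (sale 19): sell min(19,58)=19. stock: 58 - 19 = 39. total_sold = 27
  Event 5 (sale 20): sell min(20,39)=20. stock: 39 - 20 = 19. total_sold = 47
  Event 6 (adjust +5): 19 + 5 = 24
  Event 7 (return 4): 24 + 4 = 28
  Event 8 (adjust +5): 28 + 5 = 33
Final: stock = 33, total_sold = 47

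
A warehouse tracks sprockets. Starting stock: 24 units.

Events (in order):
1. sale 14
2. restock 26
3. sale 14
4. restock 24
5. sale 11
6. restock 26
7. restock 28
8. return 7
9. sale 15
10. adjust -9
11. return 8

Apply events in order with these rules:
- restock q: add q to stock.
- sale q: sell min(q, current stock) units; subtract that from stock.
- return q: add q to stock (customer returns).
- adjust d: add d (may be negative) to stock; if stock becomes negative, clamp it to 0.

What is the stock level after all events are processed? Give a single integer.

Answer: 80

Derivation:
Processing events:
Start: stock = 24
  Event 1 (sale 14): sell min(14,24)=14. stock: 24 - 14 = 10. total_sold = 14
  Event 2 (restock 26): 10 + 26 = 36
  Event 3 (sale 14): sell min(14,36)=14. stock: 36 - 14 = 22. total_sold = 28
  Event 4 (restock 24): 22 + 24 = 46
  Event 5 (sale 11): sell min(11,46)=11. stock: 46 - 11 = 35. total_sold = 39
  Event 6 (restock 26): 35 + 26 = 61
  Event 7 (restock 28): 61 + 28 = 89
  Event 8 (return 7): 89 + 7 = 96
  Event 9 (sale 15): sell min(15,96)=15. stock: 96 - 15 = 81. total_sold = 54
  Event 10 (adjust -9): 81 + -9 = 72
  Event 11 (return 8): 72 + 8 = 80
Final: stock = 80, total_sold = 54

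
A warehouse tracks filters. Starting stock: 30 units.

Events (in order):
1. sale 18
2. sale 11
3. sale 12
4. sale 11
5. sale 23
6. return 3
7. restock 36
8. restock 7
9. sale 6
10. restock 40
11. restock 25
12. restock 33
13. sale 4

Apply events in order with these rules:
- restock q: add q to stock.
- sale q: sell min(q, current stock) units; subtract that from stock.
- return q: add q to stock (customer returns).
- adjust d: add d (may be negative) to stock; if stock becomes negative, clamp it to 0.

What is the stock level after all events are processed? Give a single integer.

Answer: 134

Derivation:
Processing events:
Start: stock = 30
  Event 1 (sale 18): sell min(18,30)=18. stock: 30 - 18 = 12. total_sold = 18
  Event 2 (sale 11): sell min(11,12)=11. stock: 12 - 11 = 1. total_sold = 29
  Event 3 (sale 12): sell min(12,1)=1. stock: 1 - 1 = 0. total_sold = 30
  Event 4 (sale 11): sell min(11,0)=0. stock: 0 - 0 = 0. total_sold = 30
  Event 5 (sale 23): sell min(23,0)=0. stock: 0 - 0 = 0. total_sold = 30
  Event 6 (return 3): 0 + 3 = 3
  Event 7 (restock 36): 3 + 36 = 39
  Event 8 (restock 7): 39 + 7 = 46
  Event 9 (sale 6): sell min(6,46)=6. stock: 46 - 6 = 40. total_sold = 36
  Event 10 (restock 40): 40 + 40 = 80
  Event 11 (restock 25): 80 + 25 = 105
  Event 12 (restock 33): 105 + 33 = 138
  Event 13 (sale 4): sell min(4,138)=4. stock: 138 - 4 = 134. total_sold = 40
Final: stock = 134, total_sold = 40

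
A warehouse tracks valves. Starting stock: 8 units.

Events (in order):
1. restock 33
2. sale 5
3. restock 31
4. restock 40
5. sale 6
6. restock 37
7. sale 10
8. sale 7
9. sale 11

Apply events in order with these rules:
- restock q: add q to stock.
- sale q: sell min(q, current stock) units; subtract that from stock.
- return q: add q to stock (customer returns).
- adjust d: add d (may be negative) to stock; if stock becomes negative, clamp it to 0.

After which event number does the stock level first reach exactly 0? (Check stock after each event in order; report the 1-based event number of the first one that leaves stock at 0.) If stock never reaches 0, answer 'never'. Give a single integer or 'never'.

Processing events:
Start: stock = 8
  Event 1 (restock 33): 8 + 33 = 41
  Event 2 (sale 5): sell min(5,41)=5. stock: 41 - 5 = 36. total_sold = 5
  Event 3 (restock 31): 36 + 31 = 67
  Event 4 (restock 40): 67 + 40 = 107
  Event 5 (sale 6): sell min(6,107)=6. stock: 107 - 6 = 101. total_sold = 11
  Event 6 (restock 37): 101 + 37 = 138
  Event 7 (sale 10): sell min(10,138)=10. stock: 138 - 10 = 128. total_sold = 21
  Event 8 (sale 7): sell min(7,128)=7. stock: 128 - 7 = 121. total_sold = 28
  Event 9 (sale 11): sell min(11,121)=11. stock: 121 - 11 = 110. total_sold = 39
Final: stock = 110, total_sold = 39

Stock never reaches 0.

Answer: never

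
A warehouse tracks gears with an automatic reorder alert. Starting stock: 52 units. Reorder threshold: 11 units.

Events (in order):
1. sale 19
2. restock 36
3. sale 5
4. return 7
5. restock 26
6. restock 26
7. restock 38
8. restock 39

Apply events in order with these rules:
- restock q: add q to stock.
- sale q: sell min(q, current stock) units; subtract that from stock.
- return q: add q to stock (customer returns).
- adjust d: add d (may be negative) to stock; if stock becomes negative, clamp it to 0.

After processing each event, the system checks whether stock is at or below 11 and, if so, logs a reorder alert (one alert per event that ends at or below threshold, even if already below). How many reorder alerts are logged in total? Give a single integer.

Processing events:
Start: stock = 52
  Event 1 (sale 19): sell min(19,52)=19. stock: 52 - 19 = 33. total_sold = 19
  Event 2 (restock 36): 33 + 36 = 69
  Event 3 (sale 5): sell min(5,69)=5. stock: 69 - 5 = 64. total_sold = 24
  Event 4 (return 7): 64 + 7 = 71
  Event 5 (restock 26): 71 + 26 = 97
  Event 6 (restock 26): 97 + 26 = 123
  Event 7 (restock 38): 123 + 38 = 161
  Event 8 (restock 39): 161 + 39 = 200
Final: stock = 200, total_sold = 24

Checking against threshold 11:
  After event 1: stock=33 > 11
  After event 2: stock=69 > 11
  After event 3: stock=64 > 11
  After event 4: stock=71 > 11
  After event 5: stock=97 > 11
  After event 6: stock=123 > 11
  After event 7: stock=161 > 11
  After event 8: stock=200 > 11
Alert events: []. Count = 0

Answer: 0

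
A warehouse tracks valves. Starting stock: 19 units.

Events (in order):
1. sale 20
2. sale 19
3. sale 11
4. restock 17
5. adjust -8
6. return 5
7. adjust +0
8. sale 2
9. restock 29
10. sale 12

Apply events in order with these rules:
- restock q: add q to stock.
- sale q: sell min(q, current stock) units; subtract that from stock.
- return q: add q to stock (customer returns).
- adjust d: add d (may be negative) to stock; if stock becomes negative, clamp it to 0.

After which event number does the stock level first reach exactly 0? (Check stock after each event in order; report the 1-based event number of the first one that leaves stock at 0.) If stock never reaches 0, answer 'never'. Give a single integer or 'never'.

Answer: 1

Derivation:
Processing events:
Start: stock = 19
  Event 1 (sale 20): sell min(20,19)=19. stock: 19 - 19 = 0. total_sold = 19
  Event 2 (sale 19): sell min(19,0)=0. stock: 0 - 0 = 0. total_sold = 19
  Event 3 (sale 11): sell min(11,0)=0. stock: 0 - 0 = 0. total_sold = 19
  Event 4 (restock 17): 0 + 17 = 17
  Event 5 (adjust -8): 17 + -8 = 9
  Event 6 (return 5): 9 + 5 = 14
  Event 7 (adjust +0): 14 + 0 = 14
  Event 8 (sale 2): sell min(2,14)=2. stock: 14 - 2 = 12. total_sold = 21
  Event 9 (restock 29): 12 + 29 = 41
  Event 10 (sale 12): sell min(12,41)=12. stock: 41 - 12 = 29. total_sold = 33
Final: stock = 29, total_sold = 33

First zero at event 1.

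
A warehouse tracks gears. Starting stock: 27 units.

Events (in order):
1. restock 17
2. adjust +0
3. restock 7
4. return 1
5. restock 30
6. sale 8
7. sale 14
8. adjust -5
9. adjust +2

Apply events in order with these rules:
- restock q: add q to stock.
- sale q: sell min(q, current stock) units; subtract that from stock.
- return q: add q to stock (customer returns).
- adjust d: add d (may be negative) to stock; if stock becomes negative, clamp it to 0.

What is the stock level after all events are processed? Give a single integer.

Processing events:
Start: stock = 27
  Event 1 (restock 17): 27 + 17 = 44
  Event 2 (adjust +0): 44 + 0 = 44
  Event 3 (restock 7): 44 + 7 = 51
  Event 4 (return 1): 51 + 1 = 52
  Event 5 (restock 30): 52 + 30 = 82
  Event 6 (sale 8): sell min(8,82)=8. stock: 82 - 8 = 74. total_sold = 8
  Event 7 (sale 14): sell min(14,74)=14. stock: 74 - 14 = 60. total_sold = 22
  Event 8 (adjust -5): 60 + -5 = 55
  Event 9 (adjust +2): 55 + 2 = 57
Final: stock = 57, total_sold = 22

Answer: 57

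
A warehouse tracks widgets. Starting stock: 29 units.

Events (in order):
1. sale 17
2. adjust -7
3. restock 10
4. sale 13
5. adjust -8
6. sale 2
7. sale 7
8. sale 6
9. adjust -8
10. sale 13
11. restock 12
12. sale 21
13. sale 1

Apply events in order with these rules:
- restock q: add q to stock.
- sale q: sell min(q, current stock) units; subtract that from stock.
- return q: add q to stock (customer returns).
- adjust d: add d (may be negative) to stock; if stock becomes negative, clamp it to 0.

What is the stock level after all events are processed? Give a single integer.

Answer: 0

Derivation:
Processing events:
Start: stock = 29
  Event 1 (sale 17): sell min(17,29)=17. stock: 29 - 17 = 12. total_sold = 17
  Event 2 (adjust -7): 12 + -7 = 5
  Event 3 (restock 10): 5 + 10 = 15
  Event 4 (sale 13): sell min(13,15)=13. stock: 15 - 13 = 2. total_sold = 30
  Event 5 (adjust -8): 2 + -8 = 0 (clamped to 0)
  Event 6 (sale 2): sell min(2,0)=0. stock: 0 - 0 = 0. total_sold = 30
  Event 7 (sale 7): sell min(7,0)=0. stock: 0 - 0 = 0. total_sold = 30
  Event 8 (sale 6): sell min(6,0)=0. stock: 0 - 0 = 0. total_sold = 30
  Event 9 (adjust -8): 0 + -8 = 0 (clamped to 0)
  Event 10 (sale 13): sell min(13,0)=0. stock: 0 - 0 = 0. total_sold = 30
  Event 11 (restock 12): 0 + 12 = 12
  Event 12 (sale 21): sell min(21,12)=12. stock: 12 - 12 = 0. total_sold = 42
  Event 13 (sale 1): sell min(1,0)=0. stock: 0 - 0 = 0. total_sold = 42
Final: stock = 0, total_sold = 42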